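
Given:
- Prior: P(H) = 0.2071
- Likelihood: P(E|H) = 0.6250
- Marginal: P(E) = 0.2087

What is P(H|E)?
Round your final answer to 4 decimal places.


Using Bayes' theorem:

P(H|E) = P(E|H) × P(H) / P(E)
       = 0.6250 × 0.2071 / 0.2087
       = 0.12943750 / 0.2087
       = 0.6202

The evidence strengthens our belief in H.
Prior: 0.2071 → Posterior: 0.6202


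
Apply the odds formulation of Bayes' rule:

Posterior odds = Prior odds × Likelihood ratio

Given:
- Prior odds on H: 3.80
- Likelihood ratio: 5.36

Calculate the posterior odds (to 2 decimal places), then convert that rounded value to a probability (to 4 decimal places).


Step 1: Calculate posterior odds
Posterior odds = Prior odds × LR
               = 3.80 × 5.36
               = 20.37

Step 2: Convert to probability
P(H|E) = Posterior odds / (1 + Posterior odds)
       = 20.37 / (1 + 20.37)
       = 20.37 / 21.37
       = 0.9532

The evidence increased P(H) from 0.7917 to 0.9532.


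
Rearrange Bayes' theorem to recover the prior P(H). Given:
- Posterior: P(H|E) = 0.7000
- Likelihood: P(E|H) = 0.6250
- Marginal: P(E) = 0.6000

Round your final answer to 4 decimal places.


From Bayes' theorem: P(H|E) = P(E|H) × P(H) / P(E)

Rearranging for P(H):
P(H) = P(H|E) × P(E) / P(E|H)
     = 0.7000 × 0.6000 / 0.6250
     = 0.42000000 / 0.6250
     = 0.6720


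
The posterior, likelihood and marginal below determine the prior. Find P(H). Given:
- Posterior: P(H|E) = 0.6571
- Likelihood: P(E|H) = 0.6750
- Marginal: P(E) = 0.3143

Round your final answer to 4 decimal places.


From Bayes' theorem: P(H|E) = P(E|H) × P(H) / P(E)

Rearranging for P(H):
P(H) = P(H|E) × P(E) / P(E|H)
     = 0.6571 × 0.3143 / 0.6750
     = 0.20652653 / 0.6750
     = 0.3060


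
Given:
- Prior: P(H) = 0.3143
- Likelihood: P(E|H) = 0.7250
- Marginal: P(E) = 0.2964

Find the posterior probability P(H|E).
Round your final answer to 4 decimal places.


Using Bayes' theorem:

P(H|E) = P(E|H) × P(H) / P(E)
       = 0.7250 × 0.3143 / 0.2964
       = 0.22786750 / 0.2964
       = 0.7688

The evidence strengthens our belief in H.
Prior: 0.3143 → Posterior: 0.7688


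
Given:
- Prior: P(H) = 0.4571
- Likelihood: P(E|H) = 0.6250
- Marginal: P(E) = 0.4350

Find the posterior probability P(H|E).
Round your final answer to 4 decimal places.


Using Bayes' theorem:

P(H|E) = P(E|H) × P(H) / P(E)
       = 0.6250 × 0.4571 / 0.4350
       = 0.28568750 / 0.4350
       = 0.6568

The evidence strengthens our belief in H.
Prior: 0.4571 → Posterior: 0.6568


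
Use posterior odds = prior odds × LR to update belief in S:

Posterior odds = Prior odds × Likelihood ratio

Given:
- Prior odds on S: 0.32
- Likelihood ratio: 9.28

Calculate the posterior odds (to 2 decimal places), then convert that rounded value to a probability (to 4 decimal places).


Step 1: Calculate posterior odds
Posterior odds = Prior odds × LR
               = 0.32 × 9.28
               = 2.97

Step 2: Convert to probability
P(S|E) = Posterior odds / (1 + Posterior odds)
       = 2.97 / (1 + 2.97)
       = 2.97 / 3.97
       = 0.7481

The evidence increased P(S) from 0.2424 to 0.7481.


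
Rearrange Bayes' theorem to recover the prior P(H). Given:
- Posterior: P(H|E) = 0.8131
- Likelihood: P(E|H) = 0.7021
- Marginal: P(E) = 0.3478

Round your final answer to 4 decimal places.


From Bayes' theorem: P(H|E) = P(E|H) × P(H) / P(E)

Rearranging for P(H):
P(H) = P(H|E) × P(E) / P(E|H)
     = 0.8131 × 0.3478 / 0.7021
     = 0.28279618 / 0.7021
     = 0.4028


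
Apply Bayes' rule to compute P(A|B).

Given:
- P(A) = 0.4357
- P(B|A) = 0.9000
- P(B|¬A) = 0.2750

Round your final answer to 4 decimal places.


Bayes' theorem: P(A|B) = P(B|A) × P(A) / P(B)

Step 1: Calculate P(B) using law of total probability
P(B) = P(B|A)P(A) + P(B|¬A)P(¬A)
     = 0.9000 × 0.4357 + 0.2750 × 0.5643
     = 0.39213000 + 0.15518250
     = 0.54731250

Step 2: Apply Bayes' theorem
P(A|B) = P(B|A) × P(A) / P(B)
       = 0.39213000 / 0.54731250
       = 0.7165


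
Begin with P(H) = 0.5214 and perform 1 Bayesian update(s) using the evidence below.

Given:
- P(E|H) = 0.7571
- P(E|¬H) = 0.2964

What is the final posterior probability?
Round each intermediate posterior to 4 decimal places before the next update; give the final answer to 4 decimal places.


Sequential Bayesian updating:

Initial prior: P(H) = 0.5214

Update 1:
  P(E) = 0.7571 × 0.5214 + 0.2964 × 0.4786 = 0.39475194 + 0.14185704 = 0.53660898
  P(H|E) = 0.39475194 / 0.53660898 = 0.7356

Final posterior: 0.7356


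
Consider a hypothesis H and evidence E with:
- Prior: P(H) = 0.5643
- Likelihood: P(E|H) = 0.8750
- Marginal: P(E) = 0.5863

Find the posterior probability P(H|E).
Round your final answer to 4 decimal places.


Using Bayes' theorem:

P(H|E) = P(E|H) × P(H) / P(E)
       = 0.8750 × 0.5643 / 0.5863
       = 0.49376250 / 0.5863
       = 0.8422

The evidence strengthens our belief in H.
Prior: 0.5643 → Posterior: 0.8422


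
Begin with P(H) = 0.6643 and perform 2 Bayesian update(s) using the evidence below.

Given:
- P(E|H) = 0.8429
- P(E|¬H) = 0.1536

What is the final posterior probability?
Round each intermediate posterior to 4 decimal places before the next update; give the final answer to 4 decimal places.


Sequential Bayesian updating:

Initial prior: P(H) = 0.6643

Update 1:
  P(E) = 0.8429 × 0.6643 + 0.1536 × 0.3357 = 0.55993847 + 0.05156352 = 0.61150199
  P(H|E) = 0.55993847 / 0.61150199 = 0.9157

Update 2:
  P(E) = 0.8429 × 0.9157 + 0.1536 × 0.0843 = 0.77184353 + 0.01294848 = 0.78479201
  P(H|E) = 0.77184353 / 0.78479201 = 0.9835

Final posterior: 0.9835


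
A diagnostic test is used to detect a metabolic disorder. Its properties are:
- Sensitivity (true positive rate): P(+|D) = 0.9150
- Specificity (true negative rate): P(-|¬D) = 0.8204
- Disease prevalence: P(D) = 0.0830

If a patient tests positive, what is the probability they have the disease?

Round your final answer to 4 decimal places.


Let D = has disease, + = positive test

Given:
- P(D) = 0.0830 (prevalence)
- P(+|D) = 0.9150 (sensitivity)
- P(-|¬D) = 0.8204 (specificity)
- P(+|¬D) = 0.1796 (false positive rate = 1 - specificity)

Step 1: Find P(+)
P(+) = P(+|D)P(D) + P(+|¬D)P(¬D)
     = 0.9150 × 0.0830 + 0.1796 × 0.9170
     = 0.07594500 + 0.16469320
     = 0.24063820

Step 2: Apply Bayes' theorem for P(D|+)
P(D|+) = P(+|D)P(D) / P(+)
       = 0.07594500 / 0.24063820
       = 0.3156


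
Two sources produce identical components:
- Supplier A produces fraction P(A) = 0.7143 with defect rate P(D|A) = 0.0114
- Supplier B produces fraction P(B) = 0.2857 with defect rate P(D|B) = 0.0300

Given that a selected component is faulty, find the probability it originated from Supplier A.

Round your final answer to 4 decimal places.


Let A = from Supplier A, D = faulty

Given:
- P(A) = 0.7143, P(B) = 0.2857
- P(D|A) = 0.0114, P(D|B) = 0.0300

Step 1: Find P(D)
P(D) = P(D|A)P(A) + P(D|B)P(B)
     = 0.0114 × 0.7143 + 0.0300 × 0.2857
     = 0.00814302 + 0.00857100
     = 0.01671402

Step 2: Apply Bayes' theorem
P(A|D) = P(D|A)P(A) / P(D)
       = 0.00814302 / 0.01671402
       = 0.4872


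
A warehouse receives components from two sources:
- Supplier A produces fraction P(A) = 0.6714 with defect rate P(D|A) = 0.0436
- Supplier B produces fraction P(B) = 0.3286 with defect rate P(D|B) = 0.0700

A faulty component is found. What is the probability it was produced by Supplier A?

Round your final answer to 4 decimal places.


Let A = from Supplier A, D = faulty

Given:
- P(A) = 0.6714, P(B) = 0.3286
- P(D|A) = 0.0436, P(D|B) = 0.0700

Step 1: Find P(D)
P(D) = P(D|A)P(A) + P(D|B)P(B)
     = 0.0436 × 0.6714 + 0.0700 × 0.3286
     = 0.02927304 + 0.02300200
     = 0.05227504

Step 2: Apply Bayes' theorem
P(A|D) = P(D|A)P(A) / P(D)
       = 0.02927304 / 0.05227504
       = 0.5600


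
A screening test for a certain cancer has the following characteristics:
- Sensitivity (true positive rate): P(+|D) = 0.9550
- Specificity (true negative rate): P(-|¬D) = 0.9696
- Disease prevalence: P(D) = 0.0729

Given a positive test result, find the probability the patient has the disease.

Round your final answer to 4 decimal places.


Let D = has disease, + = positive test

Given:
- P(D) = 0.0729 (prevalence)
- P(+|D) = 0.9550 (sensitivity)
- P(-|¬D) = 0.9696 (specificity)
- P(+|¬D) = 0.0304 (false positive rate = 1 - specificity)

Step 1: Find P(+)
P(+) = P(+|D)P(D) + P(+|¬D)P(¬D)
     = 0.9550 × 0.0729 + 0.0304 × 0.9271
     = 0.06961950 + 0.02818384
     = 0.09780334

Step 2: Apply Bayes' theorem for P(D|+)
P(D|+) = P(+|D)P(D) / P(+)
       = 0.06961950 / 0.09780334
       = 0.7118


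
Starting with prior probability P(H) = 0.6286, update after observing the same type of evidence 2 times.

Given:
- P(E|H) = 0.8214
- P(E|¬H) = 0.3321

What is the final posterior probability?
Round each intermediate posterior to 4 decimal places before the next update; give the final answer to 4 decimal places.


Sequential Bayesian updating:

Initial prior: P(H) = 0.6286

Update 1:
  P(E) = 0.8214 × 0.6286 + 0.3321 × 0.3714 = 0.51633204 + 0.12334194 = 0.63967398
  P(H|E) = 0.51633204 / 0.63967398 = 0.8072

Update 2:
  P(E) = 0.8214 × 0.8072 + 0.3321 × 0.1928 = 0.66303408 + 0.06402888 = 0.72706296
  P(H|E) = 0.66303408 / 0.72706296 = 0.9119

Final posterior: 0.9119


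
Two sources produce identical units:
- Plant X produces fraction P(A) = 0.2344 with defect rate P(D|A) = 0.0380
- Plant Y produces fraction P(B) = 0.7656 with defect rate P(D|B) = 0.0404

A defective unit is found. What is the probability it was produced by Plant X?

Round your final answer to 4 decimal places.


Let A = from Plant X, D = defective

Given:
- P(A) = 0.2344, P(B) = 0.7656
- P(D|A) = 0.0380, P(D|B) = 0.0404

Step 1: Find P(D)
P(D) = P(D|A)P(A) + P(D|B)P(B)
     = 0.0380 × 0.2344 + 0.0404 × 0.7656
     = 0.00890720 + 0.03093024
     = 0.03983744

Step 2: Apply Bayes' theorem
P(A|D) = P(D|A)P(A) / P(D)
       = 0.00890720 / 0.03983744
       = 0.2236


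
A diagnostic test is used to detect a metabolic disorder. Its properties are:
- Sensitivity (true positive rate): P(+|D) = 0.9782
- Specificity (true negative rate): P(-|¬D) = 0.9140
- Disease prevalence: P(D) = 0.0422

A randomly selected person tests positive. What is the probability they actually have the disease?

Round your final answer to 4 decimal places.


Let D = has disease, + = positive test

Given:
- P(D) = 0.0422 (prevalence)
- P(+|D) = 0.9782 (sensitivity)
- P(-|¬D) = 0.9140 (specificity)
- P(+|¬D) = 0.0860 (false positive rate = 1 - specificity)

Step 1: Find P(+)
P(+) = P(+|D)P(D) + P(+|¬D)P(¬D)
     = 0.9782 × 0.0422 + 0.0860 × 0.9578
     = 0.04128004 + 0.08237080
     = 0.12365084

Step 2: Apply Bayes' theorem for P(D|+)
P(D|+) = P(+|D)P(D) / P(+)
       = 0.04128004 / 0.12365084
       = 0.3338


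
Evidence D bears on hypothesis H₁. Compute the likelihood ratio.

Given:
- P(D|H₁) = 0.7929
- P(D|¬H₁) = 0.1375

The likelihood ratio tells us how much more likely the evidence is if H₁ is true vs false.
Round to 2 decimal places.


Likelihood Ratio (LR) = P(D|H₁) / P(D|¬H₁)

LR = 0.7929 / 0.1375
   = 5.77

The evidence is 5.77 times more likely if H₁ is true than if H₁ is false.
Because LR exceeds 1, D is evidence for H₁.


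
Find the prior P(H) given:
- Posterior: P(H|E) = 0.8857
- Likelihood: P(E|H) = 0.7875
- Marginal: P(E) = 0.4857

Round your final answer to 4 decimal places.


From Bayes' theorem: P(H|E) = P(E|H) × P(H) / P(E)

Rearranging for P(H):
P(H) = P(H|E) × P(E) / P(E|H)
     = 0.8857 × 0.4857 / 0.7875
     = 0.43018449 / 0.7875
     = 0.5463


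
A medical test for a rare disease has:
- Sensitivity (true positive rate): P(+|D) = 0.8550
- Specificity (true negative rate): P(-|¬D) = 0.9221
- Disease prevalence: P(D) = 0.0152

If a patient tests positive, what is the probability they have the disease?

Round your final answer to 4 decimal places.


Let D = has disease, + = positive test

Given:
- P(D) = 0.0152 (prevalence)
- P(+|D) = 0.8550 (sensitivity)
- P(-|¬D) = 0.9221 (specificity)
- P(+|¬D) = 0.0779 (false positive rate = 1 - specificity)

Step 1: Find P(+)
P(+) = P(+|D)P(D) + P(+|¬D)P(¬D)
     = 0.8550 × 0.0152 + 0.0779 × 0.9848
     = 0.01299600 + 0.07671592
     = 0.08971192

Step 2: Apply Bayes' theorem for P(D|+)
P(D|+) = P(+|D)P(D) / P(+)
       = 0.01299600 / 0.08971192
       = 0.1449


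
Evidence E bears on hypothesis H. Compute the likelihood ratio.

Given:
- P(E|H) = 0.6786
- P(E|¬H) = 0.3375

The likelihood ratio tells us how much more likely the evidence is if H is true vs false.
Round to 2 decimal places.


Likelihood Ratio (LR) = P(E|H) / P(E|¬H)

LR = 0.6786 / 0.3375
   = 2.01

The evidence is 2.01 times more likely if H is true than if H is false.
Because LR exceeds 1, E is evidence for H.


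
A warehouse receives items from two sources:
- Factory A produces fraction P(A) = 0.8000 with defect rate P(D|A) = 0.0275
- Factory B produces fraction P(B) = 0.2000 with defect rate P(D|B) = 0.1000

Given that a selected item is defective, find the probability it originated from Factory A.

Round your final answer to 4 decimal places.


Let A = from Factory A, D = defective

Given:
- P(A) = 0.8000, P(B) = 0.2000
- P(D|A) = 0.0275, P(D|B) = 0.1000

Step 1: Find P(D)
P(D) = P(D|A)P(A) + P(D|B)P(B)
     = 0.0275 × 0.8000 + 0.1000 × 0.2000
     = 0.02200000 + 0.02000000
     = 0.04200000

Step 2: Apply Bayes' theorem
P(A|D) = P(D|A)P(A) / P(D)
       = 0.02200000 / 0.04200000
       = 0.5238


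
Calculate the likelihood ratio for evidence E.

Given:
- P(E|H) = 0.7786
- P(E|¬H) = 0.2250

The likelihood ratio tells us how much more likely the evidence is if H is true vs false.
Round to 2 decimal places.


Likelihood Ratio (LR) = P(E|H) / P(E|¬H)

LR = 0.7786 / 0.2250
   = 3.46

The evidence is 3.46 times more likely if H is true than if H is false.
LR > 1, so observing E raises the odds in favor of H.


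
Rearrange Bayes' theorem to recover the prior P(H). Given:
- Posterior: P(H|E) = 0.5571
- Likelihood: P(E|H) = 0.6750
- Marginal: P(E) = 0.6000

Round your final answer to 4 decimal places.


From Bayes' theorem: P(H|E) = P(E|H) × P(H) / P(E)

Rearranging for P(H):
P(H) = P(H|E) × P(E) / P(E|H)
     = 0.5571 × 0.6000 / 0.6750
     = 0.33426000 / 0.6750
     = 0.4952


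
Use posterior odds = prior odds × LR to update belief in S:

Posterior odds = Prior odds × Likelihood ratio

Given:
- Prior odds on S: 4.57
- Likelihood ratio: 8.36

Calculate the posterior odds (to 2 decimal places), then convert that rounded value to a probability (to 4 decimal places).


Step 1: Calculate posterior odds
Posterior odds = Prior odds × LR
               = 4.57 × 8.36
               = 38.21

Step 2: Convert to probability
P(S|E) = Posterior odds / (1 + Posterior odds)
       = 38.21 / (1 + 38.21)
       = 38.21 / 39.21
       = 0.9745

The evidence increased P(S) from 0.8205 to 0.9745.


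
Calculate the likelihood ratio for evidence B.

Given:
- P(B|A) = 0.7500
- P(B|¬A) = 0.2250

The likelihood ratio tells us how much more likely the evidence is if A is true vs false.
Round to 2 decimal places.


Likelihood Ratio (LR) = P(B|A) / P(B|¬A)

LR = 0.7500 / 0.2250
   = 3.33

The evidence is 3.33 times more likely if A is true than if A is false.
Since LR > 1, the evidence supports A over ¬A.


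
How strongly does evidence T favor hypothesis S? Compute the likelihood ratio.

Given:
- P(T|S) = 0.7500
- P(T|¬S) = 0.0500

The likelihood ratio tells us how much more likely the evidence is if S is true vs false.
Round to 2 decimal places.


Likelihood Ratio (LR) = P(T|S) / P(T|¬S)

LR = 0.7500 / 0.0500
   = 15.00

The evidence is 15.00 times more likely if S is true than if S is false.
LR > 1, so observing T raises the odds in favor of S.


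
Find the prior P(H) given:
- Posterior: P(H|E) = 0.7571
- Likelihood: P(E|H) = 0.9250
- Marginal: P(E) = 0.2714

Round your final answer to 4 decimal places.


From Bayes' theorem: P(H|E) = P(E|H) × P(H) / P(E)

Rearranging for P(H):
P(H) = P(H|E) × P(E) / P(E|H)
     = 0.7571 × 0.2714 / 0.9250
     = 0.20547694 / 0.9250
     = 0.2221


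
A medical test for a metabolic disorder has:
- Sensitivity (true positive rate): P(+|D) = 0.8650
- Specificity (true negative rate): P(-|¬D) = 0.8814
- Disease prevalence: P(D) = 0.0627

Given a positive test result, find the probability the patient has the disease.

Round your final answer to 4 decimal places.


Let D = has disease, + = positive test

Given:
- P(D) = 0.0627 (prevalence)
- P(+|D) = 0.8650 (sensitivity)
- P(-|¬D) = 0.8814 (specificity)
- P(+|¬D) = 0.1186 (false positive rate = 1 - specificity)

Step 1: Find P(+)
P(+) = P(+|D)P(D) + P(+|¬D)P(¬D)
     = 0.8650 × 0.0627 + 0.1186 × 0.9373
     = 0.05423550 + 0.11116378
     = 0.16539928

Step 2: Apply Bayes' theorem for P(D|+)
P(D|+) = P(+|D)P(D) / P(+)
       = 0.05423550 / 0.16539928
       = 0.3279


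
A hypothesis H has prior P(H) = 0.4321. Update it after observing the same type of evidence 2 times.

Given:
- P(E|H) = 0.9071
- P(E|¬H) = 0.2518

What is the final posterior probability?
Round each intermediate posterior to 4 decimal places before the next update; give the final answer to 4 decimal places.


Sequential Bayesian updating:

Initial prior: P(H) = 0.4321

Update 1:
  P(E) = 0.9071 × 0.4321 + 0.2518 × 0.5679 = 0.39195791 + 0.14299722 = 0.53495513
  P(H|E) = 0.39195791 / 0.53495513 = 0.7327

Update 2:
  P(E) = 0.9071 × 0.7327 + 0.2518 × 0.2673 = 0.66463217 + 0.06730614 = 0.73193831
  P(H|E) = 0.66463217 / 0.73193831 = 0.9080

Final posterior: 0.9080


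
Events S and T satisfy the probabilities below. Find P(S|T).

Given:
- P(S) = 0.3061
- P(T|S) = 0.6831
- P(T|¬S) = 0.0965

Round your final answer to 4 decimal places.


Bayes' theorem: P(S|T) = P(T|S) × P(S) / P(T)

Step 1: Calculate P(T) using law of total probability
P(T) = P(T|S)P(S) + P(T|¬S)P(¬S)
     = 0.6831 × 0.3061 + 0.0965 × 0.6939
     = 0.20909691 + 0.06696135
     = 0.27605826

Step 2: Apply Bayes' theorem
P(S|T) = P(T|S) × P(S) / P(T)
       = 0.20909691 / 0.27605826
       = 0.7574


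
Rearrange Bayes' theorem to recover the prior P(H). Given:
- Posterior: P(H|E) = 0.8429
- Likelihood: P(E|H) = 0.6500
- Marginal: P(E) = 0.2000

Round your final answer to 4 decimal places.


From Bayes' theorem: P(H|E) = P(E|H) × P(H) / P(E)

Rearranging for P(H):
P(H) = P(H|E) × P(E) / P(E|H)
     = 0.8429 × 0.2000 / 0.6500
     = 0.16858000 / 0.6500
     = 0.2594


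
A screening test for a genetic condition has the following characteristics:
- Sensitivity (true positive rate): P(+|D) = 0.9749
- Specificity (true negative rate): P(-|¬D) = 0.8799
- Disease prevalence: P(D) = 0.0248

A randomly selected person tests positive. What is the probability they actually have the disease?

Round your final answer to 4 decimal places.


Let D = has disease, + = positive test

Given:
- P(D) = 0.0248 (prevalence)
- P(+|D) = 0.9749 (sensitivity)
- P(-|¬D) = 0.8799 (specificity)
- P(+|¬D) = 0.1201 (false positive rate = 1 - specificity)

Step 1: Find P(+)
P(+) = P(+|D)P(D) + P(+|¬D)P(¬D)
     = 0.9749 × 0.0248 + 0.1201 × 0.9752
     = 0.02417752 + 0.11712152
     = 0.14129904

Step 2: Apply Bayes' theorem for P(D|+)
P(D|+) = P(+|D)P(D) / P(+)
       = 0.02417752 / 0.14129904
       = 0.1711


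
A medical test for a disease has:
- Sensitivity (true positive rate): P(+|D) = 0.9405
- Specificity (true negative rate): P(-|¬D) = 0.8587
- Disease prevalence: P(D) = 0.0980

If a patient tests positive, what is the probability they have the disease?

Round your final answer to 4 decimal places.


Let D = has disease, + = positive test

Given:
- P(D) = 0.0980 (prevalence)
- P(+|D) = 0.9405 (sensitivity)
- P(-|¬D) = 0.8587 (specificity)
- P(+|¬D) = 0.1413 (false positive rate = 1 - specificity)

Step 1: Find P(+)
P(+) = P(+|D)P(D) + P(+|¬D)P(¬D)
     = 0.9405 × 0.0980 + 0.1413 × 0.9020
     = 0.09216900 + 0.12745260
     = 0.21962160

Step 2: Apply Bayes' theorem for P(D|+)
P(D|+) = P(+|D)P(D) / P(+)
       = 0.09216900 / 0.21962160
       = 0.4197


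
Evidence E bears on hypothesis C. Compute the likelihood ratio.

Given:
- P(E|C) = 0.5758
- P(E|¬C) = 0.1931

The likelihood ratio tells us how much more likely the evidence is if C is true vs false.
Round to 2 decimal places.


Likelihood Ratio (LR) = P(E|C) / P(E|¬C)

LR = 0.5758 / 0.1931
   = 2.98

The evidence is 2.98 times more likely if C is true than if C is false.
Because LR exceeds 1, E is evidence for C.


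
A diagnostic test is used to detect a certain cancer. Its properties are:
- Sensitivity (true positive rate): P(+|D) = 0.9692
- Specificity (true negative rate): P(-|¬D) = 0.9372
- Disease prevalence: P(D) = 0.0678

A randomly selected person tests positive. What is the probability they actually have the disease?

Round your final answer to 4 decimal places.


Let D = has disease, + = positive test

Given:
- P(D) = 0.0678 (prevalence)
- P(+|D) = 0.9692 (sensitivity)
- P(-|¬D) = 0.9372 (specificity)
- P(+|¬D) = 0.0628 (false positive rate = 1 - specificity)

Step 1: Find P(+)
P(+) = P(+|D)P(D) + P(+|¬D)P(¬D)
     = 0.9692 × 0.0678 + 0.0628 × 0.9322
     = 0.06571176 + 0.05854216
     = 0.12425392

Step 2: Apply Bayes' theorem for P(D|+)
P(D|+) = P(+|D)P(D) / P(+)
       = 0.06571176 / 0.12425392
       = 0.5289


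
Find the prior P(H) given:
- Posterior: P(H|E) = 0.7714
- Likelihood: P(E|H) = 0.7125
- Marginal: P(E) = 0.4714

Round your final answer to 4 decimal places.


From Bayes' theorem: P(H|E) = P(E|H) × P(H) / P(E)

Rearranging for P(H):
P(H) = P(H|E) × P(E) / P(E|H)
     = 0.7714 × 0.4714 / 0.7125
     = 0.36363796 / 0.7125
     = 0.5104


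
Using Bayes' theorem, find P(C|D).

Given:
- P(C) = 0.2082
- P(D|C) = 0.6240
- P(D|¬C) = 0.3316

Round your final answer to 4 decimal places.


Bayes' theorem: P(C|D) = P(D|C) × P(C) / P(D)

Step 1: Calculate P(D) using law of total probability
P(D) = P(D|C)P(C) + P(D|¬C)P(¬C)
     = 0.6240 × 0.2082 + 0.3316 × 0.7918
     = 0.12991680 + 0.26256088
     = 0.39247768

Step 2: Apply Bayes' theorem
P(C|D) = P(D|C) × P(C) / P(D)
       = 0.12991680 / 0.39247768
       = 0.3310


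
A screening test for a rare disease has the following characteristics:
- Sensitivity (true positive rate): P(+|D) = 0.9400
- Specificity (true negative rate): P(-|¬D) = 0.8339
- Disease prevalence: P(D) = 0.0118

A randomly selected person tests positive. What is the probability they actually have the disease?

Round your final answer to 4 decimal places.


Let D = has disease, + = positive test

Given:
- P(D) = 0.0118 (prevalence)
- P(+|D) = 0.9400 (sensitivity)
- P(-|¬D) = 0.8339 (specificity)
- P(+|¬D) = 0.1661 (false positive rate = 1 - specificity)

Step 1: Find P(+)
P(+) = P(+|D)P(D) + P(+|¬D)P(¬D)
     = 0.9400 × 0.0118 + 0.1661 × 0.9882
     = 0.01109200 + 0.16414002
     = 0.17523202

Step 2: Apply Bayes' theorem for P(D|+)
P(D|+) = P(+|D)P(D) / P(+)
       = 0.01109200 / 0.17523202
       = 0.0633


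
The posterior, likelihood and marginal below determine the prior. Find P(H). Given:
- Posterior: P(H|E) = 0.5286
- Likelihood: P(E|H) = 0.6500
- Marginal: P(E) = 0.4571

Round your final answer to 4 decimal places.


From Bayes' theorem: P(H|E) = P(E|H) × P(H) / P(E)

Rearranging for P(H):
P(H) = P(H|E) × P(E) / P(E|H)
     = 0.5286 × 0.4571 / 0.6500
     = 0.24162306 / 0.6500
     = 0.3717


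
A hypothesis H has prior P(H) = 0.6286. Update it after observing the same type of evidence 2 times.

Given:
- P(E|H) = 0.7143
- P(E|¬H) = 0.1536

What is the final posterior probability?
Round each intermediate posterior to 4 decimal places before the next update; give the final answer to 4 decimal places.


Sequential Bayesian updating:

Initial prior: P(H) = 0.6286

Update 1:
  P(E) = 0.7143 × 0.6286 + 0.1536 × 0.3714 = 0.44900898 + 0.05704704 = 0.50605602
  P(H|E) = 0.44900898 / 0.50605602 = 0.8873

Update 2:
  P(E) = 0.7143 × 0.8873 + 0.1536 × 0.1127 = 0.63379839 + 0.01731072 = 0.65110911
  P(H|E) = 0.63379839 / 0.65110911 = 0.9734

Final posterior: 0.9734


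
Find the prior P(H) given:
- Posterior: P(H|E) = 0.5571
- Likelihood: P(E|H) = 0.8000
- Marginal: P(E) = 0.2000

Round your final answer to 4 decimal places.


From Bayes' theorem: P(H|E) = P(E|H) × P(H) / P(E)

Rearranging for P(H):
P(H) = P(H|E) × P(E) / P(E|H)
     = 0.5571 × 0.2000 / 0.8000
     = 0.11142000 / 0.8000
     = 0.1393


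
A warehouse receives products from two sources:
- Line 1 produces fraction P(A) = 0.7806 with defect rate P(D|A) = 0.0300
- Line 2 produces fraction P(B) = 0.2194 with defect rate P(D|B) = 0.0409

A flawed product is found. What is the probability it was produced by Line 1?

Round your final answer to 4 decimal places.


Let A = from Line 1, D = flawed

Given:
- P(A) = 0.7806, P(B) = 0.2194
- P(D|A) = 0.0300, P(D|B) = 0.0409

Step 1: Find P(D)
P(D) = P(D|A)P(A) + P(D|B)P(B)
     = 0.0300 × 0.7806 + 0.0409 × 0.2194
     = 0.02341800 + 0.00897346
     = 0.03239146

Step 2: Apply Bayes' theorem
P(A|D) = P(D|A)P(A) / P(D)
       = 0.02341800 / 0.03239146
       = 0.7230


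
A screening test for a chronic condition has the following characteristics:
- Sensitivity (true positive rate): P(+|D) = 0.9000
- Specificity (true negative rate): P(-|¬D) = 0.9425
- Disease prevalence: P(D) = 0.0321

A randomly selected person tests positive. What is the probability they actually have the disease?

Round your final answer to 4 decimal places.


Let D = has disease, + = positive test

Given:
- P(D) = 0.0321 (prevalence)
- P(+|D) = 0.9000 (sensitivity)
- P(-|¬D) = 0.9425 (specificity)
- P(+|¬D) = 0.0575 (false positive rate = 1 - specificity)

Step 1: Find P(+)
P(+) = P(+|D)P(D) + P(+|¬D)P(¬D)
     = 0.9000 × 0.0321 + 0.0575 × 0.9679
     = 0.02889000 + 0.05565425
     = 0.08454425

Step 2: Apply Bayes' theorem for P(D|+)
P(D|+) = P(+|D)P(D) / P(+)
       = 0.02889000 / 0.08454425
       = 0.3417


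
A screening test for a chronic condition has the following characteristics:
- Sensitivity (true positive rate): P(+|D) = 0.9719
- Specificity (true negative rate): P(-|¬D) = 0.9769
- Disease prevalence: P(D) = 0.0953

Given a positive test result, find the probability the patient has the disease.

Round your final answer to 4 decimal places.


Let D = has disease, + = positive test

Given:
- P(D) = 0.0953 (prevalence)
- P(+|D) = 0.9719 (sensitivity)
- P(-|¬D) = 0.9769 (specificity)
- P(+|¬D) = 0.0231 (false positive rate = 1 - specificity)

Step 1: Find P(+)
P(+) = P(+|D)P(D) + P(+|¬D)P(¬D)
     = 0.9719 × 0.0953 + 0.0231 × 0.9047
     = 0.09262207 + 0.02089857
     = 0.11352064

Step 2: Apply Bayes' theorem for P(D|+)
P(D|+) = P(+|D)P(D) / P(+)
       = 0.09262207 / 0.11352064
       = 0.8159


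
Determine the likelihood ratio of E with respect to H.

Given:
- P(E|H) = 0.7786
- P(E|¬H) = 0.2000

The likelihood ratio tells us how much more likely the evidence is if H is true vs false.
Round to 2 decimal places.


Likelihood Ratio (LR) = P(E|H) / P(E|¬H)

LR = 0.7786 / 0.2000
   = 3.89

The evidence is 3.89 times more likely if H is true than if H is false.
Since LR > 1, the evidence supports H over ¬H.


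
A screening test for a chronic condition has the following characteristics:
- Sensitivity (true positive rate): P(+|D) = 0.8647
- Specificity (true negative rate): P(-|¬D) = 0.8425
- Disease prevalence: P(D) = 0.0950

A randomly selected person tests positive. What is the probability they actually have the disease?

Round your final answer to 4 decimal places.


Let D = has disease, + = positive test

Given:
- P(D) = 0.0950 (prevalence)
- P(+|D) = 0.8647 (sensitivity)
- P(-|¬D) = 0.8425 (specificity)
- P(+|¬D) = 0.1575 (false positive rate = 1 - specificity)

Step 1: Find P(+)
P(+) = P(+|D)P(D) + P(+|¬D)P(¬D)
     = 0.8647 × 0.0950 + 0.1575 × 0.9050
     = 0.08214650 + 0.14253750
     = 0.22468400

Step 2: Apply Bayes' theorem for P(D|+)
P(D|+) = P(+|D)P(D) / P(+)
       = 0.08214650 / 0.22468400
       = 0.3656


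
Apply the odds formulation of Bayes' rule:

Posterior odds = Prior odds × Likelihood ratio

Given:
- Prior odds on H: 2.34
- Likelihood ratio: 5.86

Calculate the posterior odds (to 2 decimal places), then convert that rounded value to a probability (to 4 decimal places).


Step 1: Calculate posterior odds
Posterior odds = Prior odds × LR
               = 2.34 × 5.86
               = 13.71

Step 2: Convert to probability
P(H|E) = Posterior odds / (1 + Posterior odds)
       = 13.71 / (1 + 13.71)
       = 13.71 / 14.71
       = 0.9320

The evidence increased P(H) from 0.7006 to 0.9320.


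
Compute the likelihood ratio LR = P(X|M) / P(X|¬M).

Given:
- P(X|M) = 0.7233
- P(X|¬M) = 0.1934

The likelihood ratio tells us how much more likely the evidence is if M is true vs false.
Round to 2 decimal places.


Likelihood Ratio (LR) = P(X|M) / P(X|¬M)

LR = 0.7233 / 0.1934
   = 3.74

The evidence is 3.74 times more likely if M is true than if M is false.
LR > 1, so observing X raises the odds in favor of M.


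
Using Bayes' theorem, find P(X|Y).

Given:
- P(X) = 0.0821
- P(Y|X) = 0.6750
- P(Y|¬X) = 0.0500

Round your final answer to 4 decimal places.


Bayes' theorem: P(X|Y) = P(Y|X) × P(X) / P(Y)

Step 1: Calculate P(Y) using law of total probability
P(Y) = P(Y|X)P(X) + P(Y|¬X)P(¬X)
     = 0.6750 × 0.0821 + 0.0500 × 0.9179
     = 0.05541750 + 0.04589500
     = 0.10131250

Step 2: Apply Bayes' theorem
P(X|Y) = P(Y|X) × P(X) / P(Y)
       = 0.05541750 / 0.10131250
       = 0.5470


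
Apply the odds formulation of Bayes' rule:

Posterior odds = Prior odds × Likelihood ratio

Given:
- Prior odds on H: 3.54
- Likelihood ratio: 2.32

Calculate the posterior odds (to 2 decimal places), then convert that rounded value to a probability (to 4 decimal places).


Step 1: Calculate posterior odds
Posterior odds = Prior odds × LR
               = 3.54 × 2.32
               = 8.21

Step 2: Convert to probability
P(H|E) = Posterior odds / (1 + Posterior odds)
       = 8.21 / (1 + 8.21)
       = 8.21 / 9.21
       = 0.8914

The evidence increased P(H) from 0.7797 to 0.8914.


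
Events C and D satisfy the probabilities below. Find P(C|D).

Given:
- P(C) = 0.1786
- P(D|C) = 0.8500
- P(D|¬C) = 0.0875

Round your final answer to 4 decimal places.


Bayes' theorem: P(C|D) = P(D|C) × P(C) / P(D)

Step 1: Calculate P(D) using law of total probability
P(D) = P(D|C)P(C) + P(D|¬C)P(¬C)
     = 0.8500 × 0.1786 + 0.0875 × 0.8214
     = 0.15181000 + 0.07187250
     = 0.22368250

Step 2: Apply Bayes' theorem
P(C|D) = P(D|C) × P(C) / P(D)
       = 0.15181000 / 0.22368250
       = 0.6787


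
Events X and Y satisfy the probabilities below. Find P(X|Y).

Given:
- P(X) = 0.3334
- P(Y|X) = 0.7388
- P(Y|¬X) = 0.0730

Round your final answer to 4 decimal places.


Bayes' theorem: P(X|Y) = P(Y|X) × P(X) / P(Y)

Step 1: Calculate P(Y) using law of total probability
P(Y) = P(Y|X)P(X) + P(Y|¬X)P(¬X)
     = 0.7388 × 0.3334 + 0.0730 × 0.6666
     = 0.24631592 + 0.04866180
     = 0.29497772

Step 2: Apply Bayes' theorem
P(X|Y) = P(Y|X) × P(X) / P(Y)
       = 0.24631592 / 0.29497772
       = 0.8350


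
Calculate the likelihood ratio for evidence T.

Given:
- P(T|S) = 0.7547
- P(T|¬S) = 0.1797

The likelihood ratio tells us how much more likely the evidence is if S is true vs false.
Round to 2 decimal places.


Likelihood Ratio (LR) = P(T|S) / P(T|¬S)

LR = 0.7547 / 0.1797
   = 4.20

The evidence is 4.20 times more likely if S is true than if S is false.
LR > 1, so observing T raises the odds in favor of S.


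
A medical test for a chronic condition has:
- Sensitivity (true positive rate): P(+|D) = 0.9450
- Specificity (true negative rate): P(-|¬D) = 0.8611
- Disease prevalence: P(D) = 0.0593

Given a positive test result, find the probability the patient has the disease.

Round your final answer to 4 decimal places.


Let D = has disease, + = positive test

Given:
- P(D) = 0.0593 (prevalence)
- P(+|D) = 0.9450 (sensitivity)
- P(-|¬D) = 0.8611 (specificity)
- P(+|¬D) = 0.1389 (false positive rate = 1 - specificity)

Step 1: Find P(+)
P(+) = P(+|D)P(D) + P(+|¬D)P(¬D)
     = 0.9450 × 0.0593 + 0.1389 × 0.9407
     = 0.05603850 + 0.13066323
     = 0.18670173

Step 2: Apply Bayes' theorem for P(D|+)
P(D|+) = P(+|D)P(D) / P(+)
       = 0.05603850 / 0.18670173
       = 0.3001


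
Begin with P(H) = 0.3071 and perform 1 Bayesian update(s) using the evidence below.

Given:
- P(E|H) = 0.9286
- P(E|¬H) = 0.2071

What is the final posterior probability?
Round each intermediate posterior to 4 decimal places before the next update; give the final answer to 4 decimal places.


Sequential Bayesian updating:

Initial prior: P(H) = 0.3071

Update 1:
  P(E) = 0.9286 × 0.3071 + 0.2071 × 0.6929 = 0.28517306 + 0.14349959 = 0.42867265
  P(H|E) = 0.28517306 / 0.42867265 = 0.6652

Final posterior: 0.6652


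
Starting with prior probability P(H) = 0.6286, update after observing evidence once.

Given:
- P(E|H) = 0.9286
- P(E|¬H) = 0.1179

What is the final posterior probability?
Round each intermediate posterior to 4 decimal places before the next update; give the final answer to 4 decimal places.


Sequential Bayesian updating:

Initial prior: P(H) = 0.6286

Update 1:
  P(E) = 0.9286 × 0.6286 + 0.1179 × 0.3714 = 0.58371796 + 0.04378806 = 0.62750602
  P(H|E) = 0.58371796 / 0.62750602 = 0.9302

Final posterior: 0.9302


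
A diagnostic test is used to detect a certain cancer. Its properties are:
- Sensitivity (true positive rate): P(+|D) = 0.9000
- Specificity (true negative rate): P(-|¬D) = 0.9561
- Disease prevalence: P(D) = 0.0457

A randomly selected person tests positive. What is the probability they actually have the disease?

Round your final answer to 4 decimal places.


Let D = has disease, + = positive test

Given:
- P(D) = 0.0457 (prevalence)
- P(+|D) = 0.9000 (sensitivity)
- P(-|¬D) = 0.9561 (specificity)
- P(+|¬D) = 0.0439 (false positive rate = 1 - specificity)

Step 1: Find P(+)
P(+) = P(+|D)P(D) + P(+|¬D)P(¬D)
     = 0.9000 × 0.0457 + 0.0439 × 0.9543
     = 0.04113000 + 0.04189377
     = 0.08302377

Step 2: Apply Bayes' theorem for P(D|+)
P(D|+) = P(+|D)P(D) / P(+)
       = 0.04113000 / 0.08302377
       = 0.4954


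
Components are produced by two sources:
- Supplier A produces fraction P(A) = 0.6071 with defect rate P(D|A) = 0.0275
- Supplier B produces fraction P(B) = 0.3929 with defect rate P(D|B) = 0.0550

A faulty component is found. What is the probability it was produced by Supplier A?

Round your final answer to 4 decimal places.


Let A = from Supplier A, D = faulty

Given:
- P(A) = 0.6071, P(B) = 0.3929
- P(D|A) = 0.0275, P(D|B) = 0.0550

Step 1: Find P(D)
P(D) = P(D|A)P(A) + P(D|B)P(B)
     = 0.0275 × 0.6071 + 0.0550 × 0.3929
     = 0.01669525 + 0.02160950
     = 0.03830475

Step 2: Apply Bayes' theorem
P(A|D) = P(D|A)P(A) / P(D)
       = 0.01669525 / 0.03830475
       = 0.4359


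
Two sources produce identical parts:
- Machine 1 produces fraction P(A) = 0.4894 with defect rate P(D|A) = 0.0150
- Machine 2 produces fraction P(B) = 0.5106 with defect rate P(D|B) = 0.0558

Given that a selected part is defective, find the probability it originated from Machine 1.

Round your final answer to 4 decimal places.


Let A = from Machine 1, D = defective

Given:
- P(A) = 0.4894, P(B) = 0.5106
- P(D|A) = 0.0150, P(D|B) = 0.0558

Step 1: Find P(D)
P(D) = P(D|A)P(A) + P(D|B)P(B)
     = 0.0150 × 0.4894 + 0.0558 × 0.5106
     = 0.00734100 + 0.02849148
     = 0.03583248

Step 2: Apply Bayes' theorem
P(A|D) = P(D|A)P(A) / P(D)
       = 0.00734100 / 0.03583248
       = 0.2049


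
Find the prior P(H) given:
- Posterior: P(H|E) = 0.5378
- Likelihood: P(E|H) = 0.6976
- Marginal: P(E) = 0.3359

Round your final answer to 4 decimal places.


From Bayes' theorem: P(H|E) = P(E|H) × P(H) / P(E)

Rearranging for P(H):
P(H) = P(H|E) × P(E) / P(E|H)
     = 0.5378 × 0.3359 / 0.6976
     = 0.18064702 / 0.6976
     = 0.2590


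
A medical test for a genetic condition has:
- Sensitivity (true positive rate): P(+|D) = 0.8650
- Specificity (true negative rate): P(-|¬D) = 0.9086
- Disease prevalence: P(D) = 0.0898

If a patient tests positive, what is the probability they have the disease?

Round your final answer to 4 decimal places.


Let D = has disease, + = positive test

Given:
- P(D) = 0.0898 (prevalence)
- P(+|D) = 0.8650 (sensitivity)
- P(-|¬D) = 0.9086 (specificity)
- P(+|¬D) = 0.0914 (false positive rate = 1 - specificity)

Step 1: Find P(+)
P(+) = P(+|D)P(D) + P(+|¬D)P(¬D)
     = 0.8650 × 0.0898 + 0.0914 × 0.9102
     = 0.07767700 + 0.08319228
     = 0.16086928

Step 2: Apply Bayes' theorem for P(D|+)
P(D|+) = P(+|D)P(D) / P(+)
       = 0.07767700 / 0.16086928
       = 0.4829


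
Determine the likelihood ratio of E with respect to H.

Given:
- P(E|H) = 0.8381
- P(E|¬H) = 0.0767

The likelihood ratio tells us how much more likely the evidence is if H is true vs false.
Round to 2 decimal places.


Likelihood Ratio (LR) = P(E|H) / P(E|¬H)

LR = 0.8381 / 0.0767
   = 10.93

The evidence is 10.93 times more likely if H is true than if H is false.
LR > 1, so observing E raises the odds in favor of H.


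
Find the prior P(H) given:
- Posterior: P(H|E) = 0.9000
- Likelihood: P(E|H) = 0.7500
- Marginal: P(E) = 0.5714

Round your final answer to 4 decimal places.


From Bayes' theorem: P(H|E) = P(E|H) × P(H) / P(E)

Rearranging for P(H):
P(H) = P(H|E) × P(E) / P(E|H)
     = 0.9000 × 0.5714 / 0.7500
     = 0.51426000 / 0.7500
     = 0.6857


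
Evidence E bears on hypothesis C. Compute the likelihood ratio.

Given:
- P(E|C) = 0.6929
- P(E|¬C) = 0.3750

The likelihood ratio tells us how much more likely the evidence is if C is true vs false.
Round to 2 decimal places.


Likelihood Ratio (LR) = P(E|C) / P(E|¬C)

LR = 0.6929 / 0.3750
   = 1.85

The evidence is 1.85 times more likely if C is true than if C is false.
Because LR exceeds 1, E is evidence for C.


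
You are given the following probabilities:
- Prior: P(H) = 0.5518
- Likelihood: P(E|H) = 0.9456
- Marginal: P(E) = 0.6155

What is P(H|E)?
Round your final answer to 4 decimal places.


Using Bayes' theorem:

P(H|E) = P(E|H) × P(H) / P(E)
       = 0.9456 × 0.5518 / 0.6155
       = 0.52178208 / 0.6155
       = 0.8477

The evidence strengthens our belief in H.
Prior: 0.5518 → Posterior: 0.8477


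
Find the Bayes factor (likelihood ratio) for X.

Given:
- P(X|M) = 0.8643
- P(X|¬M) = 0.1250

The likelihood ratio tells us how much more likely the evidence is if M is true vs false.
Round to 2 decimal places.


Likelihood Ratio (LR) = P(X|M) / P(X|¬M)

LR = 0.8643 / 0.1250
   = 6.91

The evidence is 6.91 times more likely if M is true than if M is false.
Because LR exceeds 1, X is evidence for M.


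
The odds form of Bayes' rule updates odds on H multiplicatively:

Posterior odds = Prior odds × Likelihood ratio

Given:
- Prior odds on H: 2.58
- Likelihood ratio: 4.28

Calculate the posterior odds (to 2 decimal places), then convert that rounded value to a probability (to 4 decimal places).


Step 1: Calculate posterior odds
Posterior odds = Prior odds × LR
               = 2.58 × 4.28
               = 11.04

Step 2: Convert to probability
P(H|E) = Posterior odds / (1 + Posterior odds)
       = 11.04 / (1 + 11.04)
       = 11.04 / 12.04
       = 0.9169

The evidence increased P(H) from 0.7207 to 0.9169.


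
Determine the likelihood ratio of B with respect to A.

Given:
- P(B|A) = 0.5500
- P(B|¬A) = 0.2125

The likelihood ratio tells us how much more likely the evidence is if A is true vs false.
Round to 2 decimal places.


Likelihood Ratio (LR) = P(B|A) / P(B|¬A)

LR = 0.5500 / 0.2125
   = 2.59

The evidence is 2.59 times more likely if A is true than if A is false.
Because LR exceeds 1, B is evidence for A.


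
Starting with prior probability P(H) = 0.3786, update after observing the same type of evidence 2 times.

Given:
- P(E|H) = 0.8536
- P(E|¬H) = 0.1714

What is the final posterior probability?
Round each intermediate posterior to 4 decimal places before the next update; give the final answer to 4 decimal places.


Sequential Bayesian updating:

Initial prior: P(H) = 0.3786

Update 1:
  P(E) = 0.8536 × 0.3786 + 0.1714 × 0.6214 = 0.32317296 + 0.10650796 = 0.42968092
  P(H|E) = 0.32317296 / 0.42968092 = 0.7521

Update 2:
  P(E) = 0.8536 × 0.7521 + 0.1714 × 0.2479 = 0.64199256 + 0.04249006 = 0.68448262
  P(H|E) = 0.64199256 / 0.68448262 = 0.9379

Final posterior: 0.9379
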